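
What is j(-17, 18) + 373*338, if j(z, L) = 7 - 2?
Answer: 126079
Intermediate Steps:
j(z, L) = 5
j(-17, 18) + 373*338 = 5 + 373*338 = 5 + 126074 = 126079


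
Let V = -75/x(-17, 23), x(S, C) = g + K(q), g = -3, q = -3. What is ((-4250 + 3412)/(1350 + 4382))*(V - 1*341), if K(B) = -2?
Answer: 68297/1433 ≈ 47.660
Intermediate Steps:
x(S, C) = -5 (x(S, C) = -3 - 2 = -5)
V = 15 (V = -75/(-5) = -75*(-1/5) = 15)
((-4250 + 3412)/(1350 + 4382))*(V - 1*341) = ((-4250 + 3412)/(1350 + 4382))*(15 - 1*341) = (-838/5732)*(15 - 341) = -838*1/5732*(-326) = -419/2866*(-326) = 68297/1433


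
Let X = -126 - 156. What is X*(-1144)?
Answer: 322608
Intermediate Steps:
X = -282
X*(-1144) = -282*(-1144) = 322608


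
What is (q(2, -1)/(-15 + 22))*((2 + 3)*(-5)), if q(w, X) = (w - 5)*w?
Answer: 150/7 ≈ 21.429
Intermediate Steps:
q(w, X) = w*(-5 + w) (q(w, X) = (-5 + w)*w = w*(-5 + w))
(q(2, -1)/(-15 + 22))*((2 + 3)*(-5)) = ((2*(-5 + 2))/(-15 + 22))*((2 + 3)*(-5)) = ((2*(-3))/7)*(5*(-5)) = -6*⅐*(-25) = -6/7*(-25) = 150/7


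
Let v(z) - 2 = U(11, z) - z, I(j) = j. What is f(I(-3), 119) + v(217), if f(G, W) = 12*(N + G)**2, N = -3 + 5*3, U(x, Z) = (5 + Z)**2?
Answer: 50041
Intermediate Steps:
N = 12 (N = -3 + 15 = 12)
f(G, W) = 12*(12 + G)**2
v(z) = 2 + (5 + z)**2 - z (v(z) = 2 + ((5 + z)**2 - z) = 2 + (5 + z)**2 - z)
f(I(-3), 119) + v(217) = 12*(12 - 3)**2 + (2 + (5 + 217)**2 - 1*217) = 12*9**2 + (2 + 222**2 - 217) = 12*81 + (2 + 49284 - 217) = 972 + 49069 = 50041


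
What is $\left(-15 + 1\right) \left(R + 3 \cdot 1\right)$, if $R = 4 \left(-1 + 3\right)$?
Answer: $-154$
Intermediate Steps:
$R = 8$ ($R = 4 \cdot 2 = 8$)
$\left(-15 + 1\right) \left(R + 3 \cdot 1\right) = \left(-15 + 1\right) \left(8 + 3 \cdot 1\right) = - 14 \left(8 + 3\right) = \left(-14\right) 11 = -154$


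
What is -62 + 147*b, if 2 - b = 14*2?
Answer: -3884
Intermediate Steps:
b = -26 (b = 2 - 14*2 = 2 - 1*28 = 2 - 28 = -26)
-62 + 147*b = -62 + 147*(-26) = -62 - 3822 = -3884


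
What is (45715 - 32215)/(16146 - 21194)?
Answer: -3375/1262 ≈ -2.6743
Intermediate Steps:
(45715 - 32215)/(16146 - 21194) = 13500/(-5048) = 13500*(-1/5048) = -3375/1262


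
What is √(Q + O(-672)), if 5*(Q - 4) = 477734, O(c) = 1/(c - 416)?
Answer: √44182689495/680 ≈ 309.11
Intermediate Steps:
O(c) = 1/(-416 + c)
Q = 477754/5 (Q = 4 + (⅕)*477734 = 4 + 477734/5 = 477754/5 ≈ 95551.)
√(Q + O(-672)) = √(477754/5 + 1/(-416 - 672)) = √(477754/5 + 1/(-1088)) = √(477754/5 - 1/1088) = √(519796347/5440) = √44182689495/680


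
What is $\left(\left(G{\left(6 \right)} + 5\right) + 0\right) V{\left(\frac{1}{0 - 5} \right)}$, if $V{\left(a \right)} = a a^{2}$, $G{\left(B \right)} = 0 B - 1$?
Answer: $- \frac{4}{125} \approx -0.032$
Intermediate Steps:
$G{\left(B \right)} = -1$ ($G{\left(B \right)} = 0 - 1 = -1$)
$V{\left(a \right)} = a^{3}$
$\left(\left(G{\left(6 \right)} + 5\right) + 0\right) V{\left(\frac{1}{0 - 5} \right)} = \left(\left(-1 + 5\right) + 0\right) \left(\frac{1}{0 - 5}\right)^{3} = \left(4 + 0\right) \left(\frac{1}{-5}\right)^{3} = 4 \left(- \frac{1}{5}\right)^{3} = 4 \left(- \frac{1}{125}\right) = - \frac{4}{125}$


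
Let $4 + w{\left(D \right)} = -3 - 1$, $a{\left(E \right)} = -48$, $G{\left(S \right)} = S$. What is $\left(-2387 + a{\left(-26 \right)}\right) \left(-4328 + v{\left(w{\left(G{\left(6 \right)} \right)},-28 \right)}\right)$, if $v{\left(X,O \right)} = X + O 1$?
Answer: $10626340$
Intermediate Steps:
$w{\left(D \right)} = -8$ ($w{\left(D \right)} = -4 - 4 = -8$)
$v{\left(X,O \right)} = O + X$ ($v{\left(X,O \right)} = X + O = O + X$)
$\left(-2387 + a{\left(-26 \right)}\right) \left(-4328 + v{\left(w{\left(G{\left(6 \right)} \right)},-28 \right)}\right) = \left(-2387 - 48\right) \left(-4328 - 36\right) = - 2435 \left(-4328 - 36\right) = \left(-2435\right) \left(-4364\right) = 10626340$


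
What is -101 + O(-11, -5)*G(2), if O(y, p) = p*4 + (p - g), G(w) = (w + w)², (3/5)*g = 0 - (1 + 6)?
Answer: -943/3 ≈ -314.33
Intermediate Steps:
g = -35/3 (g = 5*(0 - (1 + 6))/3 = 5*(0 - 1*7)/3 = 5*(0 - 7)/3 = (5/3)*(-7) = -35/3 ≈ -11.667)
G(w) = 4*w² (G(w) = (2*w)² = 4*w²)
O(y, p) = 35/3 + 5*p (O(y, p) = p*4 + (p - 1*(-35/3)) = 4*p + (p + 35/3) = 4*p + (35/3 + p) = 35/3 + 5*p)
-101 + O(-11, -5)*G(2) = -101 + (35/3 + 5*(-5))*(4*2²) = -101 + (35/3 - 25)*(4*4) = -101 - 40/3*16 = -101 - 640/3 = -943/3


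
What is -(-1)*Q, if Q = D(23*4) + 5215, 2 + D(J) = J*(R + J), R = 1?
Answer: 13769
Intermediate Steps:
D(J) = -2 + J*(1 + J)
Q = 13769 (Q = (-2 + 23*4 + (23*4)²) + 5215 = (-2 + 92 + 92²) + 5215 = (-2 + 92 + 8464) + 5215 = 8554 + 5215 = 13769)
-(-1)*Q = -(-1)*13769 = -1*(-13769) = 13769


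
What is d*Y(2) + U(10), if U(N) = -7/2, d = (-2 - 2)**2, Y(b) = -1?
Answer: -39/2 ≈ -19.500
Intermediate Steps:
d = 16 (d = (-4)**2 = 16)
U(N) = -7/2 (U(N) = -7*1/2 = -7/2)
d*Y(2) + U(10) = 16*(-1) - 7/2 = -16 - 7/2 = -39/2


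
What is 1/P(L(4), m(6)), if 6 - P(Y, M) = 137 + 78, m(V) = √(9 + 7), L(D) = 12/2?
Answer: -1/209 ≈ -0.0047847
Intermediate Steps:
L(D) = 6 (L(D) = 12*(½) = 6)
m(V) = 4 (m(V) = √16 = 4)
P(Y, M) = -209 (P(Y, M) = 6 - (137 + 78) = 6 - 1*215 = 6 - 215 = -209)
1/P(L(4), m(6)) = 1/(-209) = -1/209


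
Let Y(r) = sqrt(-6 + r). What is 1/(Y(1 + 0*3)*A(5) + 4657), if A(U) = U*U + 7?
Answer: 4657/21692769 - 32*I*sqrt(5)/21692769 ≈ 0.00021468 - 3.2985e-6*I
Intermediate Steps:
A(U) = 7 + U**2 (A(U) = U**2 + 7 = 7 + U**2)
1/(Y(1 + 0*3)*A(5) + 4657) = 1/(sqrt(-6 + (1 + 0*3))*(7 + 5**2) + 4657) = 1/(sqrt(-6 + (1 + 0))*(7 + 25) + 4657) = 1/(sqrt(-6 + 1)*32 + 4657) = 1/(sqrt(-5)*32 + 4657) = 1/((I*sqrt(5))*32 + 4657) = 1/(32*I*sqrt(5) + 4657) = 1/(4657 + 32*I*sqrt(5))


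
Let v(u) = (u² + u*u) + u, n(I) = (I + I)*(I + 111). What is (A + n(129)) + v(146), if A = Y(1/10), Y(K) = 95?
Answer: 104793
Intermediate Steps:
n(I) = 2*I*(111 + I) (n(I) = (2*I)*(111 + I) = 2*I*(111 + I))
A = 95
v(u) = u + 2*u² (v(u) = (u² + u²) + u = 2*u² + u = u + 2*u²)
(A + n(129)) + v(146) = (95 + 2*129*(111 + 129)) + 146*(1 + 2*146) = (95 + 2*129*240) + 146*(1 + 292) = (95 + 61920) + 146*293 = 62015 + 42778 = 104793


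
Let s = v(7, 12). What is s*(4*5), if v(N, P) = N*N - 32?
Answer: 340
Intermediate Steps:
v(N, P) = -32 + N² (v(N, P) = N² - 32 = -32 + N²)
s = 17 (s = -32 + 7² = -32 + 49 = 17)
s*(4*5) = 17*(4*5) = 17*20 = 340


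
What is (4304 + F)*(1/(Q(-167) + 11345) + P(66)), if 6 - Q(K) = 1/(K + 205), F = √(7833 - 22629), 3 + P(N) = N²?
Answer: 8081233435696/431337 + 3755219998*I*√411/143779 ≈ 1.8735e+7 + 5.2949e+5*I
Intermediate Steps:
P(N) = -3 + N²
F = 6*I*√411 (F = √(-14796) = 6*I*√411 ≈ 121.64*I)
Q(K) = 6 - 1/(205 + K) (Q(K) = 6 - 1/(K + 205) = 6 - 1/(205 + K))
(4304 + F)*(1/(Q(-167) + 11345) + P(66)) = (4304 + 6*I*√411)*(1/((1229 + 6*(-167))/(205 - 167) + 11345) + (-3 + 66²)) = (4304 + 6*I*√411)*(1/((1229 - 1002)/38 + 11345) + (-3 + 4356)) = (4304 + 6*I*√411)*(1/((1/38)*227 + 11345) + 4353) = (4304 + 6*I*√411)*(1/(227/38 + 11345) + 4353) = (4304 + 6*I*√411)*(1/(431337/38) + 4353) = (4304 + 6*I*√411)*(38/431337 + 4353) = (4304 + 6*I*√411)*(1877609999/431337) = 8081233435696/431337 + 3755219998*I*√411/143779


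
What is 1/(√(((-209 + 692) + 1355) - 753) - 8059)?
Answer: -8059/64946396 - √1085/64946396 ≈ -0.00012459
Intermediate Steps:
1/(√(((-209 + 692) + 1355) - 753) - 8059) = 1/(√((483 + 1355) - 753) - 8059) = 1/(√(1838 - 753) - 8059) = 1/(√1085 - 8059) = 1/(-8059 + √1085)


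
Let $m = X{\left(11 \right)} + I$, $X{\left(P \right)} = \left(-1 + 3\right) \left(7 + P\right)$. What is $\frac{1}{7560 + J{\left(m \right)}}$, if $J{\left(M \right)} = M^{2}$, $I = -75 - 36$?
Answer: $\frac{1}{13185} \approx 7.5844 \cdot 10^{-5}$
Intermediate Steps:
$I = -111$ ($I = -75 - 36 = -111$)
$X{\left(P \right)} = 14 + 2 P$ ($X{\left(P \right)} = 2 \left(7 + P\right) = 14 + 2 P$)
$m = -75$ ($m = \left(14 + 2 \cdot 11\right) - 111 = \left(14 + 22\right) - 111 = 36 - 111 = -75$)
$\frac{1}{7560 + J{\left(m \right)}} = \frac{1}{7560 + \left(-75\right)^{2}} = \frac{1}{7560 + 5625} = \frac{1}{13185}$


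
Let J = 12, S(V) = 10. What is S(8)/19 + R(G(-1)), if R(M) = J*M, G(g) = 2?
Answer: 466/19 ≈ 24.526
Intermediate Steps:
R(M) = 12*M
S(8)/19 + R(G(-1)) = 10/19 + 12*2 = 10*(1/19) + 24 = 10/19 + 24 = 466/19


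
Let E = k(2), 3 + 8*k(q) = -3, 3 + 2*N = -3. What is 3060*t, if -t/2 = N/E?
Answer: -24480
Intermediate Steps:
N = -3 (N = -3/2 + (½)*(-3) = -3/2 - 3/2 = -3)
k(q) = -¾ (k(q) = -3/8 + (⅛)*(-3) = -3/8 - 3/8 = -¾)
E = -¾ ≈ -0.75000
t = -8 (t = -(-6)/(-¾) = -(-6)*(-4)/3 = -2*4 = -8)
3060*t = 3060*(-8) = -24480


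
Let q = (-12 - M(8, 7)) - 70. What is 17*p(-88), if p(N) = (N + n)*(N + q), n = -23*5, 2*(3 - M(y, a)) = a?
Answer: 1169889/2 ≈ 5.8494e+5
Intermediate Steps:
M(y, a) = 3 - a/2
q = -163/2 (q = (-12 - (3 - 1/2*7)) - 70 = (-12 - (3 - 7/2)) - 70 = (-12 - 1*(-1/2)) - 70 = (-12 + 1/2) - 70 = -23/2 - 70 = -163/2 ≈ -81.500)
n = -115
p(N) = (-115 + N)*(-163/2 + N) (p(N) = (N - 115)*(N - 163/2) = (-115 + N)*(-163/2 + N))
17*p(-88) = 17*(18745/2 + (-88)**2 - 393/2*(-88)) = 17*(18745/2 + 7744 + 17292) = 17*(68817/2) = 1169889/2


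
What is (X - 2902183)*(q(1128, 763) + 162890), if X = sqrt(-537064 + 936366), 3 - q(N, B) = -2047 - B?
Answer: -480900429649 + 165703*sqrt(399302) ≈ -4.8080e+11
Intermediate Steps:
q(N, B) = 2050 + B (q(N, B) = 3 - (-2047 - B) = 3 + (2047 + B) = 2050 + B)
X = sqrt(399302) ≈ 631.90
(X - 2902183)*(q(1128, 763) + 162890) = (sqrt(399302) - 2902183)*((2050 + 763) + 162890) = (-2902183 + sqrt(399302))*(2813 + 162890) = (-2902183 + sqrt(399302))*165703 = -480900429649 + 165703*sqrt(399302)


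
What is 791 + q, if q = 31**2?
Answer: 1752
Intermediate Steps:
q = 961
791 + q = 791 + 961 = 1752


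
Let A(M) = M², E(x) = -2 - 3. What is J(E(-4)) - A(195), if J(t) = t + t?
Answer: -38035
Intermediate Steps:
E(x) = -5
J(t) = 2*t
J(E(-4)) - A(195) = 2*(-5) - 1*195² = -10 - 1*38025 = -10 - 38025 = -38035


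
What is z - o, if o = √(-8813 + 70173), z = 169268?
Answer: 169268 - 4*√3835 ≈ 1.6902e+5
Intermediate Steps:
o = 4*√3835 (o = √61360 = 4*√3835 ≈ 247.71)
z - o = 169268 - 4*√3835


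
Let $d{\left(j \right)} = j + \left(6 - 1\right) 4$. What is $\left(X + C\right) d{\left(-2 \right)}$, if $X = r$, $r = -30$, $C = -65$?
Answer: $-1710$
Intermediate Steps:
$X = -30$
$d{\left(j \right)} = 20 + j$ ($d{\left(j \right)} = j + 5 \cdot 4 = j + 20 = 20 + j$)
$\left(X + C\right) d{\left(-2 \right)} = \left(-30 - 65\right) \left(20 - 2\right) = \left(-95\right) 18 = -1710$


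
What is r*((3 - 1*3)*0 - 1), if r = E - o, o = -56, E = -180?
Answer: 124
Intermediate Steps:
r = -124 (r = -180 - 1*(-56) = -180 + 56 = -124)
r*((3 - 1*3)*0 - 1) = -124*((3 - 1*3)*0 - 1) = -124*((3 - 3)*0 - 1) = -124*(0*0 - 1) = -124*(0 - 1) = -124*(-1) = 124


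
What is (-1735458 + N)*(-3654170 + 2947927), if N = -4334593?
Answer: 4286931028393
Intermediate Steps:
(-1735458 + N)*(-3654170 + 2947927) = (-1735458 - 4334593)*(-3654170 + 2947927) = -6070051*(-706243) = 4286931028393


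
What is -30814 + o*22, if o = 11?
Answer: -30572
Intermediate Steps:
-30814 + o*22 = -30814 + 11*22 = -30814 + 242 = -30572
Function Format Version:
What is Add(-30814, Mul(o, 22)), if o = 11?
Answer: -30572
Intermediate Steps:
Add(-30814, Mul(o, 22)) = Add(-30814, Mul(11, 22)) = Add(-30814, 242) = -30572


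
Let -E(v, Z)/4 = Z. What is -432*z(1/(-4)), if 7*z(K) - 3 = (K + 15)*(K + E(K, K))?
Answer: -6075/7 ≈ -867.86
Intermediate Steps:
E(v, Z) = -4*Z
z(K) = 3/7 - 3*K*(15 + K)/7 (z(K) = 3/7 + ((K + 15)*(K - 4*K))/7 = 3/7 + ((15 + K)*(-3*K))/7 = 3/7 + (-3*K*(15 + K))/7 = 3/7 - 3*K*(15 + K)/7)
-432*z(1/(-4)) = -432*(3/7 - 45/7/(-4) - 3*(1/(-4))**2/7) = -432*(3/7 - 45/7*(-1/4) - 3*(-1/4)**2/7) = -432*(3/7 + 45/28 - 3/7*1/16) = -432*(3/7 + 45/28 - 3/112) = -432*225/112 = -6075/7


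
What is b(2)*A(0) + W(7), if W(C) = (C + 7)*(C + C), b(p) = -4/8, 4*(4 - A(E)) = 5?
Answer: 1557/8 ≈ 194.63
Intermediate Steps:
A(E) = 11/4 (A(E) = 4 - 1/4*5 = 4 - 5/4 = 11/4)
b(p) = -1/2 (b(p) = -4*1/8 = -1/2)
W(C) = 2*C*(7 + C) (W(C) = (7 + C)*(2*C) = 2*C*(7 + C))
b(2)*A(0) + W(7) = -1/2*11/4 + 2*7*(7 + 7) = -11/8 + 2*7*14 = -11/8 + 196 = 1557/8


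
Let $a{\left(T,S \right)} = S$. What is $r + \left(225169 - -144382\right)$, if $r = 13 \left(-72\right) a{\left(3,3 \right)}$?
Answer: $366743$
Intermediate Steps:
$r = -2808$ ($r = 13 \left(-72\right) 3 = \left(-936\right) 3 = -2808$)
$r + \left(225169 - -144382\right) = -2808 + \left(225169 - -144382\right) = -2808 + \left(225169 + 144382\right) = -2808 + 369551 = 366743$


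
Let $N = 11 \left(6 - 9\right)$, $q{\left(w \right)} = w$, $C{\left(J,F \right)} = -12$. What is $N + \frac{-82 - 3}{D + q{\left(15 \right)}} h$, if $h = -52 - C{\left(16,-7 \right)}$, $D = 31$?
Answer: $\frac{941}{23} \approx 40.913$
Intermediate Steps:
$N = -33$ ($N = 11 \left(-3\right) = -33$)
$h = -40$ ($h = -52 - -12 = -52 + 12 = -40$)
$N + \frac{-82 - 3}{D + q{\left(15 \right)}} h = -33 + \frac{-82 - 3}{31 + 15} \left(-40\right) = -33 + - \frac{85}{46} \left(-40\right) = -33 + \left(-85\right) \frac{1}{46} \left(-40\right) = -33 - - \frac{1700}{23} = -33 + \frac{1700}{23} = \frac{941}{23}$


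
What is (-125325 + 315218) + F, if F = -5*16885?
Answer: 105468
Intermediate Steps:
F = -84425
(-125325 + 315218) + F = (-125325 + 315218) - 84425 = 189893 - 84425 = 105468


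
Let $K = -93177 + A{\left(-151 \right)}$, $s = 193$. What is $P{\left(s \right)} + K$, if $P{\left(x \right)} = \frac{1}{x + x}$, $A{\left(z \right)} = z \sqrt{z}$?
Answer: $- \frac{35966321}{386} - 151 i \sqrt{151} \approx -93177.0 - 1855.5 i$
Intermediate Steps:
$A{\left(z \right)} = z^{\frac{3}{2}}$
$P{\left(x \right)} = \frac{1}{2 x}$
$K = -93177 - 151 i \sqrt{151}$ ($K = -93177 + \left(-151\right)^{\frac{3}{2}} = -93177 - 151 i \sqrt{151} \approx -93177.0 - 1855.5 i$)
$P{\left(s \right)} + K = \frac{1}{2 \cdot 193} - \left(93177 + 151 i \sqrt{151}\right) = \frac{1}{2} \cdot \frac{1}{193} - \left(93177 + 151 i \sqrt{151}\right) = \frac{1}{386} - \left(93177 + 151 i \sqrt{151}\right) = - \frac{35966321}{386} - 151 i \sqrt{151}$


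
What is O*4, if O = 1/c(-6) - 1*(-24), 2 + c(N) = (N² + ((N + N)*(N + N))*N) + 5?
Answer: 79196/825 ≈ 95.995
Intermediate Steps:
c(N) = 3 + N² + 4*N³ (c(N) = -2 + ((N² + ((N + N)*(N + N))*N) + 5) = -2 + ((N² + ((2*N)*(2*N))*N) + 5) = -2 + ((N² + (4*N²)*N) + 5) = -2 + ((N² + 4*N³) + 5) = -2 + (5 + N² + 4*N³) = 3 + N² + 4*N³)
O = 19799/825 (O = 1/(3 + (-6)² + 4*(-6)³) - 1*(-24) = 1/(3 + 36 + 4*(-216)) + 24 = 1/(3 + 36 - 864) + 24 = 1/(-825) + 24 = -1/825 + 24 = 19799/825 ≈ 23.999)
O*4 = (19799/825)*4 = 79196/825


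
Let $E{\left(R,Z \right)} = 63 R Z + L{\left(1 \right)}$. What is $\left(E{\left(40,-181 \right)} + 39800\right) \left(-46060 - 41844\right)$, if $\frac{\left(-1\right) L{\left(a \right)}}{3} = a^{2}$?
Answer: $36596456992$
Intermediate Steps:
$L{\left(a \right)} = - 3 a^{2}$
$E{\left(R,Z \right)} = -3 + 63 R Z$ ($E{\left(R,Z \right)} = 63 R Z - 3 \cdot 1^{2} = 63 R Z - 3 = -3 + 63 R Z$)
$\left(E{\left(40,-181 \right)} + 39800\right) \left(-46060 - 41844\right) = \left(\left(-3 + 63 \cdot 40 \left(-181\right)\right) + 39800\right) \left(-46060 - 41844\right) = \left(\left(-3 - 456120\right) + 39800\right) \left(-87904\right) = \left(-456123 + 39800\right) \left(-87904\right) = \left(-416323\right) \left(-87904\right) = 36596456992$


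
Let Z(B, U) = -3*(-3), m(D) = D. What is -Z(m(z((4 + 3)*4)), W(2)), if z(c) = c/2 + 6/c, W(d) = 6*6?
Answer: -9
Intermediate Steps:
W(d) = 36
z(c) = c/2 + 6/c (z(c) = c*(1/2) + 6/c = c/2 + 6/c)
Z(B, U) = 9
-Z(m(z((4 + 3)*4)), W(2)) = -1*9 = -9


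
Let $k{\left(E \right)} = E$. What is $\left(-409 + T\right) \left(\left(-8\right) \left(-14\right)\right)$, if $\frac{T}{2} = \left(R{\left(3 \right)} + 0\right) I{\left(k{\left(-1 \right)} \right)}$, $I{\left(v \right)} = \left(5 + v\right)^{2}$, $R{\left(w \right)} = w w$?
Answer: $-13552$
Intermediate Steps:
$R{\left(w \right)} = w^{2}$
$T = 288$ ($T = 2 \left(3^{2} + 0\right) \left(5 - 1\right)^{2} = 2 \left(9 + 0\right) 4^{2} = 2 \cdot 9 \cdot 16 = 2 \cdot 144 = 288$)
$\left(-409 + T\right) \left(\left(-8\right) \left(-14\right)\right) = \left(-409 + 288\right) \left(\left(-8\right) \left(-14\right)\right) = \left(-121\right) 112 = -13552$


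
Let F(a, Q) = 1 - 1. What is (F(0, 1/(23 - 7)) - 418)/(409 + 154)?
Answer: -418/563 ≈ -0.74245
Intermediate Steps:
F(a, Q) = 0
(F(0, 1/(23 - 7)) - 418)/(409 + 154) = (0 - 418)/(409 + 154) = -418/563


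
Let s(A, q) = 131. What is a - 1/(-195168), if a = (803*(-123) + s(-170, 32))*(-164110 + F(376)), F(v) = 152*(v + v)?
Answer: 958814368850305/195168 ≈ 4.9128e+9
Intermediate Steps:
F(v) = 304*v (F(v) = 152*(2*v) = 304*v)
a = 4912764228 (a = (803*(-123) + 131)*(-164110 + 304*376) = (-98769 + 131)*(-164110 + 114304) = -98638*(-49806) = 4912764228)
a - 1/(-195168) = 4912764228 - 1/(-195168) = 4912764228 - 1*(-1/195168) = 4912764228 + 1/195168 = 958814368850305/195168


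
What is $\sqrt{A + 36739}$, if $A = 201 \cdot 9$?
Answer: $2 \sqrt{9637} \approx 196.34$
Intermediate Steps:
$A = 1809$
$\sqrt{A + 36739} = \sqrt{1809 + 36739} = \sqrt{38548} = 2 \sqrt{9637}$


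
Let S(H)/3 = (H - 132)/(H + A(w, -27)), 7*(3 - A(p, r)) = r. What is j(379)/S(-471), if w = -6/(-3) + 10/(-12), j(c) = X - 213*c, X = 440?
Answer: -28983607/1407 ≈ -20600.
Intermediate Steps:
j(c) = 440 - 213*c
w = 7/6 (w = -6*(-1/3) + 10*(-1/12) = 2 - 5/6 = 7/6 ≈ 1.1667)
A(p, r) = 3 - r/7
S(H) = 3*(-132 + H)/(48/7 + H) (S(H) = 3*((H - 132)/(H + (3 - 1/7*(-27)))) = 3*((-132 + H)/(H + (3 + 27/7))) = 3*((-132 + H)/(H + 48/7)) = 3*((-132 + H)/(48/7 + H)) = 3*(-132 + H)/(48/7 + H))
j(379)/S(-471) = (440 - 213*379)/((21*(-132 - 471)/(48 + 7*(-471)))) = (440 - 80727)/((21*(-603)/(48 - 3297))) = -80287/(21*(-603)/(-3249)) = -80287/(21*(-1/3249)*(-603)) = -80287/1407/361 = -80287*361/1407 = -28983607/1407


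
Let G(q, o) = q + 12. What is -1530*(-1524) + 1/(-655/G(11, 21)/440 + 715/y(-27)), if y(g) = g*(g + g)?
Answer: 1464510504816/628081 ≈ 2.3317e+6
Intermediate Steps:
G(q, o) = 12 + q
y(g) = 2*g² (y(g) = g*(2*g) = 2*g²)
-1530*(-1524) + 1/(-655/G(11, 21)/440 + 715/y(-27)) = -1530*(-1524) + 1/(-655/(12 + 11)/440 + 715/((2*(-27)²))) = 2331720 + 1/(-655/23*(1/440) + 715/((2*729))) = 2331720 + 1/(-655*1/23*(1/440) + 715/1458) = 2331720 + 1/(-655/23*1/440 + 715*(1/1458)) = 2331720 + 1/(-131/2024 + 715/1458) = 2331720 + 1/(628081/1475496) = 2331720 + 1475496/628081 = 1464510504816/628081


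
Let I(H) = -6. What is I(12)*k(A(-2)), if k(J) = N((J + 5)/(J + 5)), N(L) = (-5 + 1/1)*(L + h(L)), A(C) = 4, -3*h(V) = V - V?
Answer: 24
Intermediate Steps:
h(V) = 0 (h(V) = -(V - V)/3 = -1/3*0 = 0)
N(L) = -4*L (N(L) = (-5 + 1/1)*(L + 0) = (-5 + 1)*L = -4*L)
k(J) = -4 (k(J) = -4*(J + 5)/(J + 5) = -4*(5 + J)/(5 + J) = -4*1 = -4)
I(12)*k(A(-2)) = -6*(-4) = 24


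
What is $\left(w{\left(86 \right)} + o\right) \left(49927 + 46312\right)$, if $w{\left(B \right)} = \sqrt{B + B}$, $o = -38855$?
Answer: $-3739366345 + 192478 \sqrt{43} \approx -3.7381 \cdot 10^{9}$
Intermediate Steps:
$w{\left(B \right)} = \sqrt{2} \sqrt{B}$ ($w{\left(B \right)} = \sqrt{2 B} = \sqrt{2} \sqrt{B}$)
$\left(w{\left(86 \right)} + o\right) \left(49927 + 46312\right) = \left(\sqrt{2} \sqrt{86} - 38855\right) \left(49927 + 46312\right) = \left(2 \sqrt{43} - 38855\right) 96239 = \left(-38855 + 2 \sqrt{43}\right) 96239 = -3739366345 + 192478 \sqrt{43}$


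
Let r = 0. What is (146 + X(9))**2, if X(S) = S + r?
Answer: 24025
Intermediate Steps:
X(S) = S (X(S) = S + 0 = S)
(146 + X(9))**2 = (146 + 9)**2 = 155**2 = 24025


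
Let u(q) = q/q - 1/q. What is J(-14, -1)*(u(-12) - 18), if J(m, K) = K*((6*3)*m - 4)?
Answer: -12992/3 ≈ -4330.7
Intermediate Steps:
u(q) = 1 - 1/q
J(m, K) = K*(-4 + 18*m) (J(m, K) = K*(18*m - 4) = K*(-4 + 18*m))
J(-14, -1)*(u(-12) - 18) = (2*(-1)*(-2 + 9*(-14)))*((-1 - 12)/(-12) - 18) = (2*(-1)*(-2 - 126))*(-1/12*(-13) - 18) = (2*(-1)*(-128))*(13/12 - 18) = 256*(-203/12) = -12992/3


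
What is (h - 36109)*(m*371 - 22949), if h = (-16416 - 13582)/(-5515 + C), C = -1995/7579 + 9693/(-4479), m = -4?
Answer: 55072551237155670435/62432156489 ≈ 8.8212e+8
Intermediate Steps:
C = -27466284/11315447 (C = -1995*1/7579 + 9693*(-1/4479) = -1995/7579 - 3231/1493 = -27466284/11315447 ≈ -2.4273)
h = 339440779106/62432156489 (h = (-16416 - 13582)/(-5515 - 27466284/11315447) = -29998/(-62432156489/11315447) = -29998*(-11315447/62432156489) = 339440779106/62432156489 ≈ 5.4370)
(h - 36109)*(m*371 - 22949) = (339440779106/62432156489 - 36109)*(-4*371 - 22949) = -2254023297882195*(-1484 - 22949)/62432156489 = -2254023297882195/62432156489*(-24433) = 55072551237155670435/62432156489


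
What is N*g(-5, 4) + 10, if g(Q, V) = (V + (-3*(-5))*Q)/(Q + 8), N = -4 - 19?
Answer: 1663/3 ≈ 554.33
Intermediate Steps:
N = -23
g(Q, V) = (V + 15*Q)/(8 + Q)
N*g(-5, 4) + 10 = -23*(4 + 15*(-5))/(8 - 5) + 10 = -23*(4 - 75)/3 + 10 = -23*(-71)/3 + 10 = -23*(-71/3) + 10 = 1633/3 + 10 = 1663/3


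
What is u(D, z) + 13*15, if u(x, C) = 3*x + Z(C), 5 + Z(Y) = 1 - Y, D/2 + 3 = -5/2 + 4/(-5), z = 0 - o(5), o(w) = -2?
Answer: 756/5 ≈ 151.20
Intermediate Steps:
z = 2 (z = 0 - 1*(-2) = 0 + 2 = 2)
D = -63/5 (D = -6 + 2*(-5/2 + 4/(-5)) = -6 + 2*(-5*½ + 4*(-⅕)) = -6 + 2*(-5/2 - ⅘) = -6 + 2*(-33/10) = -6 - 33/5 = -63/5 ≈ -12.600)
Z(Y) = -4 - Y (Z(Y) = -5 + (1 - Y) = -4 - Y)
u(x, C) = -4 - C + 3*x (u(x, C) = 3*x + (-4 - C) = -4 - C + 3*x)
u(D, z) + 13*15 = (-4 - 1*2 + 3*(-63/5)) + 13*15 = (-4 - 2 - 189/5) + 195 = -219/5 + 195 = 756/5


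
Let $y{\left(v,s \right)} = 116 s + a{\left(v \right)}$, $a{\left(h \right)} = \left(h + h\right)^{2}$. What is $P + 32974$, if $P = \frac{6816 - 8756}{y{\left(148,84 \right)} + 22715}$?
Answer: $\frac{791870222}{24015} \approx 32974.0$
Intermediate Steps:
$a{\left(h \right)} = 4 h^{2}$ ($a{\left(h \right)} = \left(2 h\right)^{2} = 4 h^{2}$)
$y{\left(v,s \right)} = 4 v^{2} + 116 s$ ($y{\left(v,s \right)} = 116 s + 4 v^{2} = 4 v^{2} + 116 s$)
$P = - \frac{388}{24015}$ ($P = \frac{6816 - 8756}{\left(4 \cdot 148^{2} + 116 \cdot 84\right) + 22715} = - \frac{1940}{\left(4 \cdot 21904 + 9744\right) + 22715} = - \frac{1940}{\left(87616 + 9744\right) + 22715} = - \frac{1940}{97360 + 22715} = - \frac{1940}{120075} = \left(-1940\right) \frac{1}{120075} = - \frac{388}{24015} \approx -0.016157$)
$P + 32974 = - \frac{388}{24015} + 32974 = \frac{791870222}{24015}$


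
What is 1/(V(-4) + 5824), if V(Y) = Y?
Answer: 1/5820 ≈ 0.00017182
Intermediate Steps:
1/(V(-4) + 5824) = 1/(-4 + 5824) = 1/5820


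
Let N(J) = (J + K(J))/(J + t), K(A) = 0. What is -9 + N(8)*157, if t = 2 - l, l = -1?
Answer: 1157/11 ≈ 105.18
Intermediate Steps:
t = 3 (t = 2 - 1*(-1) = 2 + 1 = 3)
N(J) = J/(3 + J) (N(J) = (J + 0)/(J + 3) = J/(3 + J))
-9 + N(8)*157 = -9 + (8/(3 + 8))*157 = -9 + (8/11)*157 = -9 + 1256/11 = 1157/11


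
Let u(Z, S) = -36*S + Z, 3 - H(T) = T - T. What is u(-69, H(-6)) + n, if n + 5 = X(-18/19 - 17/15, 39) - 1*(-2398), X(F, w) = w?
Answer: 2255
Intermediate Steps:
H(T) = 3 (H(T) = 3 - (T - T) = 3 - 1*0 = 3 + 0 = 3)
u(Z, S) = Z - 36*S
n = 2432 (n = -5 + (39 - 1*(-2398)) = -5 + (39 + 2398) = -5 + 2437 = 2432)
u(-69, H(-6)) + n = (-69 - 36*3) + 2432 = (-69 - 108) + 2432 = -177 + 2432 = 2255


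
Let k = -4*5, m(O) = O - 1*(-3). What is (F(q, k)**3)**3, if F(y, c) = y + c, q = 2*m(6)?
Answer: -512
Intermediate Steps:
m(O) = 3 + O (m(O) = O + 3 = 3 + O)
k = -20
q = 18 (q = 2*(3 + 6) = 2*9 = 18)
F(y, c) = c + y
(F(q, k)**3)**3 = ((-20 + 18)**3)**3 = ((-2)**3)**3 = (-8)**3 = -512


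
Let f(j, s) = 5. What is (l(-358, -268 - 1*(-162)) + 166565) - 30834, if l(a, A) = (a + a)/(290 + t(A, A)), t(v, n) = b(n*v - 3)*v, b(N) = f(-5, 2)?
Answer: 8144039/60 ≈ 1.3573e+5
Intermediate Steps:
b(N) = 5
t(v, n) = 5*v
l(a, A) = 2*a/(290 + 5*A) (l(a, A) = (a + a)/(290 + 5*A) = (2*a)/(290 + 5*A) = 2*a/(290 + 5*A))
(l(-358, -268 - 1*(-162)) + 166565) - 30834 = ((⅖)*(-358)/(58 + (-268 - 1*(-162))) + 166565) - 30834 = ((⅖)*(-358)/(58 + (-268 + 162)) + 166565) - 30834 = ((⅖)*(-358)/(58 - 106) + 166565) - 30834 = ((⅖)*(-358)/(-48) + 166565) - 30834 = ((⅖)*(-358)*(-1/48) + 166565) - 30834 = (179/60 + 166565) - 30834 = 9994079/60 - 30834 = 8144039/60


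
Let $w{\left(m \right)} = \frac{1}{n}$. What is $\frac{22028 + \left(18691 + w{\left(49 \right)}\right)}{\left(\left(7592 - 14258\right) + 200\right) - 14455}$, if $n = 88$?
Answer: $- \frac{3583273}{1841048} \approx -1.9463$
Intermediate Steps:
$w{\left(m \right)} = \frac{1}{88}$
$\frac{22028 + \left(18691 + w{\left(49 \right)}\right)}{\left(\left(7592 - 14258\right) + 200\right) - 14455} = \frac{22028 + \left(18691 + \frac{1}{88}\right)}{\left(\left(7592 - 14258\right) + 200\right) - 14455} = \frac{22028 + \frac{1644809}{88}}{\left(-6666 + 200\right) - 14455} = \frac{3583273}{88 \left(-6466 - 14455\right)} = \frac{3583273}{88 \left(-20921\right)} = \frac{3583273}{88} \left(- \frac{1}{20921}\right) = - \frac{3583273}{1841048}$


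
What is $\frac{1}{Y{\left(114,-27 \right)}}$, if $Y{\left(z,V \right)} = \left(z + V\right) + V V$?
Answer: $\frac{1}{816} \approx 0.0012255$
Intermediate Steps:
$Y{\left(z,V \right)} = V + z + V^{2}$ ($Y{\left(z,V \right)} = \left(V + z\right) + V^{2} = V + z + V^{2}$)
$\frac{1}{Y{\left(114,-27 \right)}} = \frac{1}{-27 + 114 + \left(-27\right)^{2}} = \frac{1}{-27 + 114 + 729} = \frac{1}{816}$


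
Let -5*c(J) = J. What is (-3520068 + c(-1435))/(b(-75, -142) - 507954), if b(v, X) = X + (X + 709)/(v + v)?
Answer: 175989050/25404989 ≈ 6.9273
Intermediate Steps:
c(J) = -J/5
b(v, X) = X + (709 + X)/(2*v) (b(v, X) = X + (709 + X)/((2*v)) = X + (709 + X)*(1/(2*v)) = X + (709 + X)/(2*v))
(-3520068 + c(-1435))/(b(-75, -142) - 507954) = (-3520068 - ⅕*(-1435))/((½)*(709 - 142 + 2*(-142)*(-75))/(-75) - 507954) = (-3520068 + 287)/((½)*(-1/75)*(709 - 142 + 21300) - 507954) = -3519781/((½)*(-1/75)*21867 - 507954) = -3519781/(-7289/50 - 507954) = -3519781/(-25404989/50) = -3519781*(-50/25404989) = 175989050/25404989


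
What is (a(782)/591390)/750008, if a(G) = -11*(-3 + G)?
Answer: -8569/443547231120 ≈ -1.9319e-8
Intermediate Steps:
a(G) = 33 - 11*G
(a(782)/591390)/750008 = ((33 - 11*782)/591390)/750008 = ((33 - 8602)*(1/591390))*(1/750008) = -8569*1/591390*(1/750008) = -8569/591390*1/750008 = -8569/443547231120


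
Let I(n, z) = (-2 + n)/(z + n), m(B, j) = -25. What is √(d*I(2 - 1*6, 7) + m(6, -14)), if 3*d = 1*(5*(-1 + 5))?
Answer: I*√345/3 ≈ 6.1914*I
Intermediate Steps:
I(n, z) = (-2 + n)/(n + z)
d = 20/3 (d = (1*(5*(-1 + 5)))/3 = (1*(5*4))/3 = (1*20)/3 = (⅓)*20 = 20/3 ≈ 6.6667)
√(d*I(2 - 1*6, 7) + m(6, -14)) = √(20*((-2 + (2 - 1*6))/((2 - 1*6) + 7))/3 - 25) = √(20*((-2 + (2 - 6))/((2 - 6) + 7))/3 - 25) = √(20*((-2 - 4)/(-4 + 7))/3 - 25) = √(20*(-6/3)/3 - 25) = √(20*((⅓)*(-6))/3 - 25) = √((20/3)*(-2) - 25) = √(-40/3 - 25) = √(-115/3) = I*√345/3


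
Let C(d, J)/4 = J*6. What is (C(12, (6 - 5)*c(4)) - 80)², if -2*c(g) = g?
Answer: 16384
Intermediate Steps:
c(g) = -g/2
C(d, J) = 24*J (C(d, J) = 4*(J*6) = 4*(6*J) = 24*J)
(C(12, (6 - 5)*c(4)) - 80)² = (24*((6 - 5)*(-½*4)) - 80)² = (24*(1*(-2)) - 80)² = (24*(-2) - 80)² = (-48 - 80)² = (-128)² = 16384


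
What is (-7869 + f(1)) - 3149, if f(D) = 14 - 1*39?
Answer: -11043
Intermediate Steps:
f(D) = -25 (f(D) = 14 - 39 = -25)
(-7869 + f(1)) - 3149 = (-7869 - 25) - 3149 = -7894 - 3149 = -11043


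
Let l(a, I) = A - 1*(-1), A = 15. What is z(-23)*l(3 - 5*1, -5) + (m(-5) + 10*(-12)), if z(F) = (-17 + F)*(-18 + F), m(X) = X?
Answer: 26115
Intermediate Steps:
l(a, I) = 16 (l(a, I) = 15 - 1*(-1) = 15 + 1 = 16)
z(F) = (-18 + F)*(-17 + F)
z(-23)*l(3 - 5*1, -5) + (m(-5) + 10*(-12)) = (306 + (-23)² - 35*(-23))*16 + (-5 + 10*(-12)) = (306 + 529 + 805)*16 + (-5 - 120) = 1640*16 - 125 = 26240 - 125 = 26115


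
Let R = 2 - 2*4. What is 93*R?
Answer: -558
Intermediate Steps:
R = -6 (R = 2 - 8 = -6)
93*R = 93*(-6) = -558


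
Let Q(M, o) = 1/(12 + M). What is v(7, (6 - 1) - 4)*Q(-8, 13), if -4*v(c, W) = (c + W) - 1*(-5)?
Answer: -13/16 ≈ -0.81250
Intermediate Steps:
v(c, W) = -5/4 - W/4 - c/4 (v(c, W) = -((c + W) - 1*(-5))/4 = -((W + c) + 5)/4 = -(5 + W + c)/4 = -5/4 - W/4 - c/4)
v(7, (6 - 1) - 4)*Q(-8, 13) = (-5/4 - ((6 - 1) - 4)/4 - 1/4*7)/(12 - 8) = (-5/4 - (5 - 4)/4 - 7/4)/4 = (-5/4 - 1/4*1 - 7/4)*(1/4) = (-5/4 - 1/4 - 7/4)*(1/4) = -13/4*1/4 = -13/16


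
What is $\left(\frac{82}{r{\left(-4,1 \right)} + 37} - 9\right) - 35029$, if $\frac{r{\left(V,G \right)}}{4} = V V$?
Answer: $- \frac{3538756}{101} \approx -35037.0$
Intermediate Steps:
$r{\left(V,G \right)} = 4 V^{2}$ ($r{\left(V,G \right)} = 4 V V = 4 V^{2}$)
$\left(\frac{82}{r{\left(-4,1 \right)} + 37} - 9\right) - 35029 = \left(\frac{82}{4 \left(-4\right)^{2} + 37} - 9\right) - 35029 = \left(\frac{82}{4 \cdot 16 + 37} - 9\right) - 35029 = \left(\frac{82}{64 + 37} - 9\right) - 35029 = \left(\frac{82}{101} - 9\right) - 35029 = - \frac{827}{101} - 35029 = - \frac{3538756}{101}$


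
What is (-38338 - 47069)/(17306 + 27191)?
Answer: -85407/44497 ≈ -1.9194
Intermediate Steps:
(-38338 - 47069)/(17306 + 27191) = -85407/44497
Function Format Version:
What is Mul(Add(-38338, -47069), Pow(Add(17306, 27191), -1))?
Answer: Rational(-85407, 44497) ≈ -1.9194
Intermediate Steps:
Mul(Add(-38338, -47069), Pow(Add(17306, 27191), -1)) = Mul(-85407, Pow(44497, -1)) = Mul(-85407, Rational(1, 44497)) = Rational(-85407, 44497)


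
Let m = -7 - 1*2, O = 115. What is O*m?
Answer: -1035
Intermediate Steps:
m = -9 (m = -7 - 2 = -9)
O*m = 115*(-9) = -1035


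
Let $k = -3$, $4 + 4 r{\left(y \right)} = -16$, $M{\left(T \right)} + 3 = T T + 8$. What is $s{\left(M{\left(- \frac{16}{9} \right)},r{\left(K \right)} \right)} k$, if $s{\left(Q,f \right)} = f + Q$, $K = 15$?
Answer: $- \frac{256}{27} \approx -9.4815$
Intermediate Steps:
$M{\left(T \right)} = 5 + T^{2}$ ($M{\left(T \right)} = -3 + \left(T T + 8\right) = -3 + \left(T^{2} + 8\right) = -3 + \left(8 + T^{2}\right) = 5 + T^{2}$)
$r{\left(y \right)} = -5$ ($r{\left(y \right)} = -1 + \frac{1}{4} \left(-16\right) = -1 - 4 = -5$)
$s{\left(Q,f \right)} = Q + f$
$s{\left(M{\left(- \frac{16}{9} \right)},r{\left(K \right)} \right)} k = \left(\left(5 + \left(- \frac{16}{9}\right)^{2}\right) - 5\right) \left(-3\right) = \left(\left(5 + \frac{256}{81}\right) - 5\right) \left(-3\right) = \left(\frac{661}{81} - 5\right) \left(-3\right) = \frac{256}{81} \left(-3\right) = - \frac{256}{27}$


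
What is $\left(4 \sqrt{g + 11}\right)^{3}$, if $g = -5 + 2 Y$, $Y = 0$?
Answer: $384 \sqrt{6} \approx 940.6$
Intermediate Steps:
$g = -5$ ($g = -5 + 2 \cdot 0 = -5 + 0 = -5$)
$\left(4 \sqrt{g + 11}\right)^{3} = \left(4 \sqrt{-5 + 11}\right)^{3} = \left(4 \sqrt{6}\right)^{3} = 384 \sqrt{6}$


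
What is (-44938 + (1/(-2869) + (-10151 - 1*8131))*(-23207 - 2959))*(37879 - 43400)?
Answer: -7576498569832112/2869 ≈ -2.6408e+12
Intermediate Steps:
(-44938 + (1/(-2869) + (-10151 - 1*8131))*(-23207 - 2959))*(37879 - 43400) = (-44938 + (-1/2869 + (-10151 - 8131))*(-26166))*(-5521) = (-44938 + (-1/2869 - 18282)*(-26166))*(-5521) = (-44938 - 52451059/2869*(-26166))*(-5521) = (-44938 + 1372434409794/2869)*(-5521) = (1372305482672/2869)*(-5521) = -7576498569832112/2869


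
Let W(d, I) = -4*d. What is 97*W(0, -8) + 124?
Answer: 124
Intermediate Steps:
97*W(0, -8) + 124 = 97*(-4*0) + 124 = 97*0 + 124 = 0 + 124 = 124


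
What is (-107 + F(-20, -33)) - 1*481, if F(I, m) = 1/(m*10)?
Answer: -194041/330 ≈ -588.00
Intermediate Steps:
F(I, m) = 1/(10*m)
(-107 + F(-20, -33)) - 1*481 = (-107 + (⅒)/(-33)) - 1*481 = (-107 + (⅒)*(-1/33)) - 481 = (-107 - 1/330) - 481 = -35311/330 - 481 = -194041/330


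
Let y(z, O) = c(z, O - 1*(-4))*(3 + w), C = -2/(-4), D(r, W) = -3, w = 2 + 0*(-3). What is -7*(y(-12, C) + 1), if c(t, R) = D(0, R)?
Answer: 98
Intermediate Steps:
w = 2 (w = 2 + 0 = 2)
c(t, R) = -3
C = 1/2 (C = -2*(-1/4) = 1/2 ≈ 0.50000)
y(z, O) = -15 (y(z, O) = -3*(3 + 2) = -3*5 = -15)
-7*(y(-12, C) + 1) = -7*(-15 + 1) = -7*(-14) = 98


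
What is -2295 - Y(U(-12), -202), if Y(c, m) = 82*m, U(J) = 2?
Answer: 14269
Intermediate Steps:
-2295 - Y(U(-12), -202) = -2295 - 82*(-202) = -2295 - 1*(-16564) = -2295 + 16564 = 14269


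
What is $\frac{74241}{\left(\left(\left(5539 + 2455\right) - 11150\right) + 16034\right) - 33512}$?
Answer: $- \frac{24747}{6878} \approx -3.598$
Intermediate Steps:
$\frac{74241}{\left(\left(\left(5539 + 2455\right) - 11150\right) + 16034\right) - 33512} = \frac{74241}{\left(\left(7994 - 11150\right) + 16034\right) - 33512} = \frac{74241}{\left(-3156 + 16034\right) - 33512} = \frac{74241}{12878 - 33512} = \frac{74241}{-20634} = 74241 \left(- \frac{1}{20634}\right) = - \frac{24747}{6878}$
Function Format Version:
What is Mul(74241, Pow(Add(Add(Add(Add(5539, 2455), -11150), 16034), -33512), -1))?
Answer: Rational(-24747, 6878) ≈ -3.5980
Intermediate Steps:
Mul(74241, Pow(Add(Add(Add(Add(5539, 2455), -11150), 16034), -33512), -1)) = Mul(74241, Pow(Add(Add(Add(7994, -11150), 16034), -33512), -1)) = Mul(74241, Pow(Add(Add(-3156, 16034), -33512), -1)) = Mul(74241, Pow(Add(12878, -33512), -1)) = Mul(74241, Pow(-20634, -1)) = Mul(74241, Rational(-1, 20634)) = Rational(-24747, 6878)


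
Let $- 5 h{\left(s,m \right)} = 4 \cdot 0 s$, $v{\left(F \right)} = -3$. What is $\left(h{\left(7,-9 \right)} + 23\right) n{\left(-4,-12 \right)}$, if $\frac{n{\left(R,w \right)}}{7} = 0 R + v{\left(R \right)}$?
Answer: $-483$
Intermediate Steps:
$n{\left(R,w \right)} = -21$ ($n{\left(R,w \right)} = 7 \left(0 R - 3\right) = 7 \left(0 - 3\right) = 7 \left(-3\right) = -21$)
$h{\left(s,m \right)} = 0$ ($h{\left(s,m \right)} = - \frac{4 \cdot 0 s}{5} = - \frac{0 s}{5} = \left(- \frac{1}{5}\right) 0 = 0$)
$\left(h{\left(7,-9 \right)} + 23\right) n{\left(-4,-12 \right)} = \left(0 + 23\right) \left(-21\right) = 23 \left(-21\right) = -483$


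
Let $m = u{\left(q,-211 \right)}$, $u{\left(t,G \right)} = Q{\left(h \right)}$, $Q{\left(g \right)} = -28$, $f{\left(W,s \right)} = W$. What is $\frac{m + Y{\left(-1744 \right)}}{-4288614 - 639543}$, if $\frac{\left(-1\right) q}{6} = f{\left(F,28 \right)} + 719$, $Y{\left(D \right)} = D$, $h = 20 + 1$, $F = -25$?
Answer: $\frac{1772}{4928157} \approx 0.00035957$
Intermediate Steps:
$h = 21$
$q = -4164$ ($q = - 6 \left(-25 + 719\right) = \left(-6\right) 694 = -4164$)
$u{\left(t,G \right)} = -28$
$m = -28$
$\frac{m + Y{\left(-1744 \right)}}{-4288614 - 639543} = \frac{-28 - 1744}{-4288614 - 639543} = - \frac{1772}{-4928157} = \left(-1772\right) \left(- \frac{1}{4928157}\right) = \frac{1772}{4928157}$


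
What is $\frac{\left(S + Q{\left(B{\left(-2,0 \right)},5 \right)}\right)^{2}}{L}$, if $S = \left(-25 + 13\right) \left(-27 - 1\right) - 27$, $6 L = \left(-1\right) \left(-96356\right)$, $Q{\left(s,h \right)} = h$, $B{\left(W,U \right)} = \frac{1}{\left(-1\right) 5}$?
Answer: $\frac{147894}{24089} \approx 6.1395$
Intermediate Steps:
$B{\left(W,U \right)} = - \frac{1}{5}$ ($B{\left(W,U \right)} = \left(-1\right) \frac{1}{5} = - \frac{1}{5}$)
$L = \frac{48178}{3}$ ($L = \frac{\left(-1\right) \left(-96356\right)}{6} = \frac{1}{6} \cdot 96356 = \frac{48178}{3} \approx 16059.0$)
$S = 309$ ($S = \left(-12\right) \left(-28\right) - 27 = 336 - 27 = 309$)
$\frac{\left(S + Q{\left(B{\left(-2,0 \right)},5 \right)}\right)^{2}}{L} = \frac{\left(309 + 5\right)^{2}}{\frac{48178}{3}} = 314^{2} \cdot \frac{3}{48178} = 98596 \cdot \frac{3}{48178} = \frac{147894}{24089}$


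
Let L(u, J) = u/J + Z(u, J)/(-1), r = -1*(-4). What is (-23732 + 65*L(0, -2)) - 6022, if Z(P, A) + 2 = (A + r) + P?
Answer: -29754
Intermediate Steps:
r = 4
Z(P, A) = 2 + A + P (Z(P, A) = -2 + ((A + 4) + P) = -2 + ((4 + A) + P) = -2 + (4 + A + P) = 2 + A + P)
L(u, J) = -2 - J - u + u/J (L(u, J) = u/J + (2 + J + u)/(-1) = u/J + (2 + J + u)*(-1) = u/J + (-2 - J - u) = -2 - J - u + u/J)
(-23732 + 65*L(0, -2)) - 6022 = (-23732 + 65*(-2 - 1*(-2) - 1*0 + 0/(-2))) - 6022 = (-23732 + 65*(-2 + 2 + 0 + 0*(-½))) - 6022 = (-23732 + 65*(-2 + 2 + 0 + 0)) - 6022 = (-23732 + 65*0) - 6022 = (-23732 + 0) - 6022 = -23732 - 6022 = -29754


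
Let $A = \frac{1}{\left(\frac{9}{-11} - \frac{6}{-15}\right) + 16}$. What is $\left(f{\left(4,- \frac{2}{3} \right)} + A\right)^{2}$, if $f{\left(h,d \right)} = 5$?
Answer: $\frac{18835600}{734449} \approx 25.646$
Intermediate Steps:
$A = \frac{55}{857}$ ($A = \frac{1}{\left(9 \left(- \frac{1}{11}\right) - - \frac{2}{5}\right) + 16} = \frac{1}{\left(- \frac{9}{11} + \frac{2}{5}\right) + 16} = \frac{1}{- \frac{23}{55} + 16} = \frac{1}{\frac{857}{55}} = \frac{55}{857} \approx 0.064177$)
$\left(f{\left(4,- \frac{2}{3} \right)} + A\right)^{2} = \left(5 + \frac{55}{857}\right)^{2} = \left(\frac{4340}{857}\right)^{2} = \frac{18835600}{734449}$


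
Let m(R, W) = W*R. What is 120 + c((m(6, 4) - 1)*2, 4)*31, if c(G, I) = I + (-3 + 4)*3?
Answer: 337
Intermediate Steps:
m(R, W) = R*W
c(G, I) = 3 + I (c(G, I) = I + 1*3 = I + 3 = 3 + I)
120 + c((m(6, 4) - 1)*2, 4)*31 = 120 + (3 + 4)*31 = 120 + 7*31 = 120 + 217 = 337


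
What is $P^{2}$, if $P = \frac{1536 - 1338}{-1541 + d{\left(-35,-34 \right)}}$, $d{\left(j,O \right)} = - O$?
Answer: $\frac{324}{18769} \approx 0.017263$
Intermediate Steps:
$P = - \frac{18}{137}$ ($P = \frac{1536 - 1338}{-1541 - -34} = \frac{198}{-1541 + 34} = \frac{198}{-1507} = 198 \left(- \frac{1}{1507}\right) = - \frac{18}{137} \approx -0.13139$)
$P^{2} = \left(- \frac{18}{137}\right)^{2} = \frac{324}{18769}$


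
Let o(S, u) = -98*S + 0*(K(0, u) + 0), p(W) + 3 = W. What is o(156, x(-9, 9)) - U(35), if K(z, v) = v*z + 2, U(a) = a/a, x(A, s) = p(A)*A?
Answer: -15289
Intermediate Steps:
p(W) = -3 + W
x(A, s) = A*(-3 + A) (x(A, s) = (-3 + A)*A = A*(-3 + A))
U(a) = 1
K(z, v) = 2 + v*z
o(S, u) = -98*S (o(S, u) = -98*S + 0*((2 + u*0) + 0) = -98*S + 0*((2 + 0) + 0) = -98*S + 0*(2 + 0) = -98*S + 0*2 = -98*S + 0 = -98*S)
o(156, x(-9, 9)) - U(35) = -98*156 - 1*1 = -15288 - 1 = -15289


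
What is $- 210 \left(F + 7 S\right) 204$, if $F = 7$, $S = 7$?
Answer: $-2399040$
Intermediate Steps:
$- 210 \left(F + 7 S\right) 204 = - 210 \left(7 + 7 \cdot 7\right) 204 = - 210 \left(7 + 49\right) 204 = \left(-210\right) 56 \cdot 204 = \left(-11760\right) 204 = -2399040$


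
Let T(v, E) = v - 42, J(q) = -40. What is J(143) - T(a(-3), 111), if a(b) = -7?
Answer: 9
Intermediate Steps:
T(v, E) = -42 + v
J(143) - T(a(-3), 111) = -40 - (-42 - 7) = -40 - 1*(-49) = -40 + 49 = 9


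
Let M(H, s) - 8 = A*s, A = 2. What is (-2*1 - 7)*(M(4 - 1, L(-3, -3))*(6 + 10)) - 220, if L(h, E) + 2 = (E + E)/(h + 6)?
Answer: -220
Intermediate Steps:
L(h, E) = -2 + 2*E/(6 + h) (L(h, E) = -2 + (E + E)/(h + 6) = -2 + (2*E)/(6 + h) = -2 + 2*E/(6 + h))
M(H, s) = 8 + 2*s
(-2*1 - 7)*(M(4 - 1, L(-3, -3))*(6 + 10)) - 220 = (-2*1 - 7)*((8 + 2*(2*(-6 - 3 - 1*(-3))/(6 - 3)))*(6 + 10)) - 220 = (-2 - 7)*((8 + 2*(2*(-6 - 3 + 3)/3))*16) - 220 = -9*(8 + 2*(2*(1/3)*(-6)))*16 - 220 = -9*(8 + 2*(-4))*16 - 220 = -9*(8 - 8)*16 - 220 = -0*16 - 220 = -9*0 - 220 = 0 - 220 = -220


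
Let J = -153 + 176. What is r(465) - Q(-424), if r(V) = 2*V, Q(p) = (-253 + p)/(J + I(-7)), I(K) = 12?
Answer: 33227/35 ≈ 949.34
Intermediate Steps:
J = 23
Q(p) = -253/35 + p/35 (Q(p) = (-253 + p)/(23 + 12) = (-253 + p)/35 = (-253 + p)*(1/35) = -253/35 + p/35)
r(465) - Q(-424) = 2*465 - (-253/35 + (1/35)*(-424)) = 930 - (-253/35 - 424/35) = 930 - 1*(-677/35) = 930 + 677/35 = 33227/35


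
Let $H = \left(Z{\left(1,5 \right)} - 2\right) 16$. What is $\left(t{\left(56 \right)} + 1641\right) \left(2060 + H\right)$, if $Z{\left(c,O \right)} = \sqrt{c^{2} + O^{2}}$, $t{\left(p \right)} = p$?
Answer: $3441516 + 27152 \sqrt{26} \approx 3.58 \cdot 10^{6}$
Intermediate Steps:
$Z{\left(c,O \right)} = \sqrt{O^{2} + c^{2}}$
$H = -32 + 16 \sqrt{26}$ ($H = \left(\sqrt{5^{2} + 1^{2}} - 2\right) 16 = \left(\sqrt{25 + 1} - 2\right) 16 = \left(\sqrt{26} - 2\right) 16 = \left(-2 + \sqrt{26}\right) 16 = -32 + 16 \sqrt{26} \approx 49.584$)
$\left(t{\left(56 \right)} + 1641\right) \left(2060 + H\right) = \left(56 + 1641\right) \left(2060 - \left(32 - 16 \sqrt{26}\right)\right) = 1697 \left(2028 + 16 \sqrt{26}\right) = 3441516 + 27152 \sqrt{26}$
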